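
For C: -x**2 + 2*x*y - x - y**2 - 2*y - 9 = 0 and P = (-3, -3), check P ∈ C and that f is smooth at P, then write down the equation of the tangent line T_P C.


Tangent line at P: -x - 2*y - 9 = 0.

Step 1: f(-3, -3) = 0, so P lies on C.
Step 2: partial derivatives
  f_x(x, y) = -2*x + 2*y - 1, f_y(x, y) = 2*x - 2*y - 2.
  f_x(P) = -1, f_y(P) = -2 (gradient nonzero, so P is smooth).
Step 3: tangent line at P: -1·(x − -3) + -2·(y − -3) = 0.
Expanding: -x - 2*y - 9 = 0.


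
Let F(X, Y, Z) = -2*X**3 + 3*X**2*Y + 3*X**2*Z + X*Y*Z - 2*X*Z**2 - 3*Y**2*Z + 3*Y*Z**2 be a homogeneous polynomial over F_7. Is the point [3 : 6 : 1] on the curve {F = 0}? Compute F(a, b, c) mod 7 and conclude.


F(3,6,1) ≡ 1 (mod 7); P is NOT on the curve.

Evaluate F(3, 6, 1) term-by-term (mod 7).
  -2*X**3 ↦ -2·27·1·1 = -54
  3*X**2*Y ↦ 3·9·6·1 = 162
  3*X**2*Z ↦ 3·9·1·1 = 27
  X*Y*Z ↦ 1·3·6·1 = 18
  -2*X*Z**2 ↦ -2·3·1·1 = -6
  -3*Y**2*Z ↦ -3·1·36·1 = -108
  3*Y*Z**2 ↦ 3·1·6·1 = 18
Sum: F(3, 6, 1) = (-54) + (162) + (27) + (18) + (-6) + (-108) + (18) = 57.
Reducing mod 7: 57 ≡ 1 (mod 7).
Since F(a, b, c) ≡ 1 ≠ 0 (mod 7), P does NOT lie on the curve.


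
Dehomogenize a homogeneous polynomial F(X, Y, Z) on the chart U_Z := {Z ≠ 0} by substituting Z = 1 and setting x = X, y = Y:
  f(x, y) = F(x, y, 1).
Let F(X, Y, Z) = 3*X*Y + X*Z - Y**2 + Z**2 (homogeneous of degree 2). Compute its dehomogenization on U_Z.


f(x, y) = 3*x*y + x - y**2 + 1

On U_Z we set Z = 1. Each monomial c·X^i·Y^j·Z^k in F becomes c·x^i·y^j·1^k = c·x^i·y^j.
Substituting Z = 1: F(X, Y, 1) = 3*x*y + x - y**2 + 1.
Note: deg(f) ≤ deg(F) = 2; strict inequality happens when F is divisible by Z (lost terms).


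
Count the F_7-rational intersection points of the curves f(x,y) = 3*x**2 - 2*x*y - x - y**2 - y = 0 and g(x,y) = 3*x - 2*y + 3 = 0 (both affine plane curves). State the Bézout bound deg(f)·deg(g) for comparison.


Common zeros: ∅; count = 0; Bézout bound = 2.

deg(f) = 2, deg(g) = 1, so Bézout bound = 2.
Scan x ∈ F_7. For each x, list the y ∈ F_7 with f(x, y) ≡ 0 and those with g(x, y) ≡ 0 (mod 7); the common zeros in that column are the intersection.
  x = 0: f ≡ 0 at y ∈ {0, 6}; g ≡ 0 at y ∈ {5}; common: ∅.
  x = 1: f ≡ 0 at y ∈ ∅; g ≡ 0 at y ∈ {3}; common: ∅.
  x = 2: f ≡ 0 at y ∈ {3, 6}; g ≡ 0 at y ∈ {1}; common: ∅.
  x = 3: f ≡ 0 at y ∈ ∅; g ≡ 0 at y ∈ {6}; common: ∅.
  x = 4: f ≡ 0 at y ∈ ∅; g ≡ 0 at y ∈ {4}; common: ∅.
  x = 5: f ≡ 0 at y ∈ {0, 3}; g ≡ 0 at y ∈ {2}; common: ∅.
  x = 6: f ≡ 0 at y ∈ ∅; g ≡ 0 at y ∈ {0}; common: ∅.
Collecting: common zeros = ∅, so the count is 0.
Comparison with the Bézout bound: 0 ≤ 2 = deg(f)·deg(g), as expected for curves with no common component (the affine F_7-count falls short of the bound because intersections may lie at infinity, over extension fields, or carry multiplicity).


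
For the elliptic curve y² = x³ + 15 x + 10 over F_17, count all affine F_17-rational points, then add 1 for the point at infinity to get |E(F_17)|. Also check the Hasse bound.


Affine points = {(1, 3), (1, 14), (4, 7), (4, 10), (7, 4), (7, 13), (8, 8), (8, 9), (10, 2), (10, 15)}; affine count = 10; |E(F_17)| = 11.

Discriminant check: Δ ∝ 4a³ + 27b² = 4·15³ + 27·10² = 4·3375 + 27·100 ≡ 16 (mod 17). Nonzero ⇒ E is nonsingular.
For each x ∈ F_17, compute rhs = x³ + 15·x + 10 mod 17, then count y ∈ F_17 with y² ≡ rhs.
  x = 0: rhs = 10, matching y values: none (0 points).
  x = 1: rhs = 9, matching y values: 3, 14 (2 points).
  x = 2: rhs = 14, matching y values: none (0 points).
  x = 3: rhs = 14, matching y values: none (0 points).
  x = 4: rhs = 15, matching y values: 7, 10 (2 points).
  x = 5: rhs = 6, matching y values: none (0 points).
  x = 6: rhs = 10, matching y values: none (0 points).
  x = 7: rhs = 16, matching y values: 4, 13 (2 points).
  x = 8: rhs = 13, matching y values: 8, 9 (2 points).
  x = 9: rhs = 7, matching y values: none (0 points).
  x = 10: rhs = 4, matching y values: 2, 15 (2 points).
  x = 11: rhs = 10, matching y values: none (0 points).
  x = 12: rhs = 14, matching y values: none (0 points).
  x = 13: rhs = 5, matching y values: none (0 points).
  x = 14: rhs = 6, matching y values: none (0 points).
  x = 15: rhs = 6, matching y values: none (0 points).
  x = 16: rhs = 11, matching y values: none (0 points).
Total affine count: 10.
Full point count |E(F_17)| = 10 + 1 = 11.
Hasse bound: |11 − (17+1)| = |-7| = 7 ≤ 2√17 ≈ 8.2462 ✓.


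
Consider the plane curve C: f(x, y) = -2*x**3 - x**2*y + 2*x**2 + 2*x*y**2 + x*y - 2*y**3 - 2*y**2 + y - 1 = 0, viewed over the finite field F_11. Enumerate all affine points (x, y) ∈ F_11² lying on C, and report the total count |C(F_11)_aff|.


Affine F_11-points: {(1, 10), (2, 8), (3, 4), (4, 8), (6, 5), (8, 3), (8, 6), (8, 9), (10, 5)}; count = 9.

For each of the 121 pairs (x, y) ∈ F_11², evaluate f(x, y) mod 11. Record the zeros.
  x = 0: [0↦10, 1↦7, 2↦10, 3↦7, 4↦8, 5↦1, 6↦7, 7↦3, 8↦10, 9↦5, 10↦9]  zeros at y ∈ ∅
  x = 1: [0↦10, 1↦9, 2↦7, 3↦3, 4↦7, 5↦7, 6↦2, 7↦2, 8↦6, 9↦2, 10↦0]  zeros at y ∈ {10}
  x = 2: [0↦2, 1↦1, 2↦3, 3↦7, 4↦1, 5↦6, 6↦10, 7↦1, 8↦0, 9↦6, 10↦7]  zeros at y ∈ {8}
  x = 3: [0↦7, 1↦4, 2↦8, 3↦7, 4↦0, 5↦8, 6↦8, 7↦10, 8↦2, 9↦5, 10↦7]  zeros at y ∈ {4}
  x = 4: [0↦2, 1↦6, 2↦10, 3↦2, 4↦3, 5↦1, 6↦6, 7↦6, 8↦0, 9↦9, 10↦10]  zeros at y ∈ {8}
  x = 5: [0↦8, 1↦6, 2↦8, 3↦2, 4↦9, 5↦6, 6↦3, 7↦10, 8↦4, 9↦6, 10↦4]  zeros at y ∈ ∅
  x = 6: [0↦2, 1↦3, 2↦1, 3↦6, 4↦6, 5↦0, 6↦9, 7↦10, 8↦2, 9↦6, 10↦10]  zeros at y ∈ {5}
  x = 7: [0↦5, 1↦7, 2↦10, 3↦2, 4↦4, 5↦4, 6↦1, 7↦5, 8↦4, 9↦8, 10↦5]  zeros at y ∈ ∅
  x = 8: [0↦5, 1↦6, 2↦1, 3↦0, 4↦2, 5↦6, 6↦0, 7↦5, 8↦9, 9↦0, 10↦10]  zeros at y ∈ {3, 6, 9}
  x = 9: [0↦1, 1↦10, 2↦6, 3↦10, 4↦10, 5↦5, 6↦5, 7↦9, 8↦5, 9↦3, 10↦2]  zeros at y ∈ ∅
  x = 10: [0↦3, 1↦7, 2↦2, 3↦9, 4↦5, 5↦0, 6↦4, 7↦5, 8↦2, 9↦5, 10↦2]  zeros at y ∈ {5}
Collecting zeros: affine points = {(1, 10), (2, 8), (3, 4), (4, 8), (6, 5), (8, 3), (8, 6), (8, 9), (10, 5)}.
Total count |C(F_11)_aff| = 9.


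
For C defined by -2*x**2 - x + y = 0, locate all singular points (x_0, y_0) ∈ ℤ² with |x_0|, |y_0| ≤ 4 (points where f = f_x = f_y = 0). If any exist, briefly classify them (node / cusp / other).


No singular points in the scanned grid; C is smooth there.

Compute partial derivatives:
  f_x = -4*x - 1.
  f_y = 1.
f_y = 1 is a nonzero constant, so f_y never vanishes: no point (x, y) can satisfy f = f_x = f_y = 0. In particular no (x, y) ∈ {−4, ..., 4}² is singular; the curve is smooth.


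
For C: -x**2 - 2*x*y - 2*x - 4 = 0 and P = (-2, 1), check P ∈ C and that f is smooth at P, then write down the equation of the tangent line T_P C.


Tangent line at P: 4*y - 4 = 0.

Step 1: f(-2, 1) = 0, so P lies on C.
Step 2: partial derivatives
  f_x(x, y) = -2*x - 2*y - 2, f_y(x, y) = -2*x.
  f_x(P) = 0, f_y(P) = 4 (gradient nonzero, so P is smooth).
Step 3: tangent line at P: 0·(x − -2) + 4·(y − 1) = 0.
Expanding: 4*y - 4 = 0.


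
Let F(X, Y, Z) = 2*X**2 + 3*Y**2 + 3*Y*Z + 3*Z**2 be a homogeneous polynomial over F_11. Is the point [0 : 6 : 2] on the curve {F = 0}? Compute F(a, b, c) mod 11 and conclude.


F(0,6,2) ≡ 2 (mod 11); P is NOT on the curve.

Evaluate F(0, 6, 2) term-by-term (mod 11).
  2*X**2 ↦ 2·0·1·1 = 0
  3*Y**2 ↦ 3·1·36·1 = 108
  3*Y*Z ↦ 3·1·6·2 = 36
  3*Z**2 ↦ 3·1·1·4 = 12
Sum: F(0, 6, 2) = (0) + (108) + (36) + (12) = 156.
Reducing mod 11: 156 ≡ 2 (mod 11).
Since F(a, b, c) ≡ 2 ≠ 0 (mod 11), P does NOT lie on the curve.


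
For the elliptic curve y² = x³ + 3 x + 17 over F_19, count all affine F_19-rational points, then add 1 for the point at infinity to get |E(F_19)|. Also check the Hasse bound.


Affine points = {(0, 6), (0, 13), (4, 6), (4, 13), (5, 9), (5, 10), (6, 2), (6, 17), (7, 1), (7, 18), (13, 7), (13, 12), (15, 6), (15, 13), (16, 0)}; affine count = 15; |E(F_19)| = 16.

Discriminant check: Δ ∝ 4a³ + 27b² = 4·3³ + 27·17² = 4·27 + 27·289 ≡ 7 (mod 19). Nonzero ⇒ E is nonsingular.
For each x ∈ F_19, compute rhs = x³ + 3·x + 17 mod 19, then count y ∈ F_19 with y² ≡ rhs.
  x = 0: rhs = 17, matching y values: 6, 13 (2 points).
  x = 1: rhs = 2, matching y values: none (0 points).
  x = 2: rhs = 12, matching y values: none (0 points).
  x = 3: rhs = 15, matching y values: none (0 points).
  x = 4: rhs = 17, matching y values: 6, 13 (2 points).
  x = 5: rhs = 5, matching y values: 9, 10 (2 points).
  x = 6: rhs = 4, matching y values: 2, 17 (2 points).
  x = 7: rhs = 1, matching y values: 1, 18 (2 points).
  x = 8: rhs = 2, matching y values: none (0 points).
  x = 9: rhs = 13, matching y values: none (0 points).
  x = 10: rhs = 2, matching y values: none (0 points).
  x = 11: rhs = 13, matching y values: none (0 points).
  x = 12: rhs = 14, matching y values: none (0 points).
  x = 13: rhs = 11, matching y values: 7, 12 (2 points).
  x = 14: rhs = 10, matching y values: none (0 points).
  x = 15: rhs = 17, matching y values: 6, 13 (2 points).
  x = 16: rhs = 0, matching y values: 0 (1 points).
  x = 17: rhs = 3, matching y values: none (0 points).
  x = 18: rhs = 13, matching y values: none (0 points).
Total affine count: 15.
Full point count |E(F_19)| = 15 + 1 = 16.
Hasse bound: |16 − (19+1)| = |-4| = 4 ≤ 2√19 ≈ 8.7178 ✓.


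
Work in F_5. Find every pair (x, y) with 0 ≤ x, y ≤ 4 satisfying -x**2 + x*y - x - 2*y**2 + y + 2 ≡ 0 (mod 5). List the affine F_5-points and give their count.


Affine F_5-points: {(1, 0), (1, 1), (3, 0), (3, 2), (4, 1), (4, 4)}; count = 6.

For each of the 25 pairs (x, y) ∈ F_5², evaluate f(x, y) mod 5. Record the zeros.
  x = 0: [0↦2, 1↦1, 2↦1, 3↦2, 4↦4]  zeros at y ∈ ∅
  x = 1: [0↦0, 1↦0, 2↦1, 3↦3, 4↦1]  zeros at y ∈ {0, 1}
  x = 2: [0↦1, 1↦2, 2↦4, 3↦2, 4↦1]  zeros at y ∈ ∅
  x = 3: [0↦0, 1↦2, 2↦0, 3↦4, 4↦4]  zeros at y ∈ {0, 2}
  x = 4: [0↦2, 1↦0, 2↦4, 3↦4, 4↦0]  zeros at y ∈ {1, 4}
Collecting zeros: affine points = {(1, 0), (1, 1), (3, 0), (3, 2), (4, 1), (4, 4)}.
Total count |C(F_5)_aff| = 6.


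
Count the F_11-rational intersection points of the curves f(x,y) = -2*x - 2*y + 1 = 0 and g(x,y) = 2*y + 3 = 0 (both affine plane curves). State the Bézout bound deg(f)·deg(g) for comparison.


Common zeros: {(2, 4)}; count = 1; Bézout bound = 1.

deg(f) = 1, deg(g) = 1, so Bézout bound = 1.
Scan x ∈ F_11. For each x, list the y ∈ F_11 with f(x, y) ≡ 0 and those with g(x, y) ≡ 0 (mod 11); the common zeros in that column are the intersection.
  x = 0: f ≡ 0 at y ∈ {6}; g ≡ 0 at y ∈ {4}; common: ∅.
  x = 1: f ≡ 0 at y ∈ {5}; g ≡ 0 at y ∈ {4}; common: ∅.
  x = 2: f ≡ 0 at y ∈ {4}; g ≡ 0 at y ∈ {4}; common: {4}.
  x = 3: f ≡ 0 at y ∈ {3}; g ≡ 0 at y ∈ {4}; common: ∅.
  x = 4: f ≡ 0 at y ∈ {2}; g ≡ 0 at y ∈ {4}; common: ∅.
  x = 5: f ≡ 0 at y ∈ {1}; g ≡ 0 at y ∈ {4}; common: ∅.
  x = 6: f ≡ 0 at y ∈ {0}; g ≡ 0 at y ∈ {4}; common: ∅.
  x = 7: f ≡ 0 at y ∈ {10}; g ≡ 0 at y ∈ {4}; common: ∅.
  x = 8: f ≡ 0 at y ∈ {9}; g ≡ 0 at y ∈ {4}; common: ∅.
  x = 9: f ≡ 0 at y ∈ {8}; g ≡ 0 at y ∈ {4}; common: ∅.
  x = 10: f ≡ 0 at y ∈ {7}; g ≡ 0 at y ∈ {4}; common: ∅.
Collecting: common zeros = {(2, 4)}, so the count is 1.
Comparison with the Bézout bound: 1 ≤ 1 = deg(f)·deg(g), as expected for curves with no common component (the bound is attained).


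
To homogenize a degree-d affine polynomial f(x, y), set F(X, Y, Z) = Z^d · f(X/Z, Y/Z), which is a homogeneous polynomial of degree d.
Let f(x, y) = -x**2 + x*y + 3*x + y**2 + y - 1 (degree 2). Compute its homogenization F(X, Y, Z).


F(X, Y, Z) = -X**2 + X*Y + 3*X*Z + Y**2 + Y*Z - Z**2

deg(f) = 2.
Substitute x = X/Z, y = Y/Z into f, then multiply by Z^2.
  monomial -1·x^2·y^0 ↦ -1·X^2·Y^0·Z^0.
  monomial 1·x^1·y^1 ↦ 1·X^1·Y^1·Z^0.
  monomial 3·x^1·y^0 ↦ 3·X^1·Y^0·Z^1.
  monomial 1·x^0·y^2 ↦ 1·X^0·Y^2·Z^0.
  monomial 1·x^0·y^1 ↦ 1·X^0·Y^1·Z^1.
  monomial -1·x^0·y^0 ↦ -1·X^0·Y^0·Z^2.
Collecting: F(X, Y, Z) = -X**2 + X*Y + 3*X*Z + Y**2 + Y*Z - Z**2.


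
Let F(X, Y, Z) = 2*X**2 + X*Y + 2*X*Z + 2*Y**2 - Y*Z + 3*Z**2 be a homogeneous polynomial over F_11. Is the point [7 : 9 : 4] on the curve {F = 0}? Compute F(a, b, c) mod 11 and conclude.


F(7,9,4) ≡ 6 (mod 11); P is NOT on the curve.

Evaluate F(7, 9, 4) term-by-term (mod 11).
  2*X**2 ↦ 2·49·1·1 = 98
  X*Y ↦ 1·7·9·1 = 63
  2*X*Z ↦ 2·7·1·4 = 56
  2*Y**2 ↦ 2·1·81·1 = 162
  -Y*Z ↦ -1·1·9·4 = -36
  3*Z**2 ↦ 3·1·1·16 = 48
Sum: F(7, 9, 4) = (98) + (63) + (56) + (162) + (-36) + (48) = 391.
Reducing mod 11: 391 ≡ 6 (mod 11).
Since F(a, b, c) ≡ 6 ≠ 0 (mod 11), P does NOT lie on the curve.


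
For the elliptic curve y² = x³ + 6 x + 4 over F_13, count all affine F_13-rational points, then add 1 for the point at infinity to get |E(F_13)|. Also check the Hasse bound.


Affine points = {(0, 2), (0, 11), (3, 6), (3, 7), (4, 1), (4, 12), (5, 4), (5, 9), (6, 3), (6, 10), (7, 5), (7, 8), (11, 6), (11, 7), (12, 6), (12, 7)}; affine count = 16; |E(F_13)| = 17.

Discriminant check: Δ ∝ 4a³ + 27b² = 4·6³ + 27·4² = 4·216 + 27·16 ≡ 9 (mod 13). Nonzero ⇒ E is nonsingular.
For each x ∈ F_13, compute rhs = x³ + 6·x + 4 mod 13, then count y ∈ F_13 with y² ≡ rhs.
  x = 0: rhs = 4, matching y values: 2, 11 (2 points).
  x = 1: rhs = 11, matching y values: none (0 points).
  x = 2: rhs = 11, matching y values: none (0 points).
  x = 3: rhs = 10, matching y values: 6, 7 (2 points).
  x = 4: rhs = 1, matching y values: 1, 12 (2 points).
  x = 5: rhs = 3, matching y values: 4, 9 (2 points).
  x = 6: rhs = 9, matching y values: 3, 10 (2 points).
  x = 7: rhs = 12, matching y values: 5, 8 (2 points).
  x = 8: rhs = 5, matching y values: none (0 points).
  x = 9: rhs = 7, matching y values: none (0 points).
  x = 10: rhs = 11, matching y values: none (0 points).
  x = 11: rhs = 10, matching y values: 6, 7 (2 points).
  x = 12: rhs = 10, matching y values: 6, 7 (2 points).
Total affine count: 16.
Full point count |E(F_13)| = 16 + 1 = 17.
Hasse bound: |17 − (13+1)| = |3| = 3 ≤ 2√13 ≈ 7.2111 ✓.


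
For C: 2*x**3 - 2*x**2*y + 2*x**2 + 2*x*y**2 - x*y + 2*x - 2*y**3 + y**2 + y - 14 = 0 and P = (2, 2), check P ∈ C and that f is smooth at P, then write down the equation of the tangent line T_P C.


Tangent line at P: 24*x - 13*y - 22 = 0.

Step 1: f(2, 2) = 0, so P lies on C.
Step 2: partial derivatives
  f_x(x, y) = 6*x**2 - 4*x*y + 4*x + 2*y**2 - y + 2, f_y(x, y) = -2*x**2 + 4*x*y - x - 6*y**2 + 2*y + 1.
  f_x(P) = 24, f_y(P) = -13 (gradient nonzero, so P is smooth).
Step 3: tangent line at P: 24·(x − 2) + -13·(y − 2) = 0.
Expanding: 24*x - 13*y - 22 = 0.


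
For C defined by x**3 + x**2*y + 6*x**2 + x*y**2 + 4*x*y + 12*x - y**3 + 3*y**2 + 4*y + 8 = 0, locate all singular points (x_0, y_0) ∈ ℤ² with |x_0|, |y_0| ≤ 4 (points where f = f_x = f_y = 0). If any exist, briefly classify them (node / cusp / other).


Singular points: {(-2, 0)}; classification: cusp.

Compute partial derivatives:
  f_x = 3*x**2 + 2*x*y + 12*x + y**2 + 4*y + 12.
  f_y = x**2 + 2*x*y + 4*x - 3*y**2 + 6*y + 4.
Scan x_0 ∈ {−4, ..., 4}. For each x_0, f_y(x_0, y) is a polynomial in y; find its integer roots y ∈ {−4, ..., 4}, then test f_x and f at those candidates.
  x = -4: f_y(-4, y) = -3*y**2 - 2*y + 4; no integer root y with |y| ≤ 4.
  x = -3: f_y(-3, y) = 1 - 3*y**2; no integer root y with |y| ≤ 4.
  x = -2: f_y(-2, y) = -3*y**2 + 2*y; vanishes at y ∈ {0}. (-2, 0): f_x = 0, f = 0 — SINGULAR.
  x = -1: f_y(-1, y) = -3*y**2 + 4*y + 1; no integer root y with |y| ≤ 4.
  x = 0: f_y(0, y) = -3*y**2 + 6*y + 4; no integer root y with |y| ≤ 4.
  x = 1: f_y(1, y) = -3*y**2 + 8*y + 9; no integer root y with |y| ≤ 4.
  x = 2: f_y(2, y) = -3*y**2 + 10*y + 16; no integer root y with |y| ≤ 4.
  x = 3: f_y(3, y) = -3*y**2 + 12*y + 25; no integer root y with |y| ≤ 4.
  x = 4: f_y(4, y) = -3*y**2 + 14*y + 36; no integer root y with |y| ≤ 4.
Only singular point on the grid: (-2, 0).
Classify: substitute x = -2 + u, y = 0 + v and expand: f = u**3 + u**2*v + u*v**2 - v**3 + v**2.
No constant or linear terms (consistent with a singular point). Quadratic part: v**2. Cubic part: u**3 + u**2*v + u*v**2 - v**3.
The quadratic part v**2 is a perfect square, so there is a single (double) tangent line v = 0, i.e. y = 0. Restricting the cubic part to that line (v = 0) leaves u**3 ≠ 0, so f is not divisible by v and the branch is v² ≈ -u**3 to lowest order — this is a cusp.
Classification: cusp.


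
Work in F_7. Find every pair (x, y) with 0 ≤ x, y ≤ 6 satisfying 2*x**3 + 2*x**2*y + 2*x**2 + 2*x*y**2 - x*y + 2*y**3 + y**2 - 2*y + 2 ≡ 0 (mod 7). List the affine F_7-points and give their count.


Affine F_7-points: {(1, 3), (2, 2), (4, 2), (5, 2)}; count = 4.

For each of the 49 pairs (x, y) ∈ F_7², evaluate f(x, y) mod 7. Record the zeros.
  x = 0: [0↦2, 1↦3, 2↦4, 3↦3, 4↦5, 5↦1, 6↦3]  zeros at y ∈ ∅
  x = 1: [0↦6, 1↦3, 2↦4, 3↦0, 4↦3, 5↦4, 6↦1]  zeros at y ∈ {3}
  x = 2: [0↦5, 1↦2, 2↦0, 3↦4, 4↦5, 5↦1, 6↦4]  zeros at y ∈ {2}
  x = 3: [0↦4, 1↦5, 2↦4, 3↦6, 4↦2, 5↦4, 6↦3]  zeros at y ∈ ∅
  x = 4: [0↦1, 1↦3, 2↦0, 3↦4, 4↦6, 5↦4, 6↦3]  zeros at y ∈ {2}
  x = 5: [0↦1, 1↦1, 2↦0, 3↦3, 4↦1, 5↦6, 6↦2]  zeros at y ∈ {2}
  x = 6: [0↦2, 1↦4, 2↦2, 3↦1, 4↦6, 5↦1, 6↦5]  zeros at y ∈ ∅
Collecting zeros: affine points = {(1, 3), (2, 2), (4, 2), (5, 2)}.
Total count |C(F_7)_aff| = 4.


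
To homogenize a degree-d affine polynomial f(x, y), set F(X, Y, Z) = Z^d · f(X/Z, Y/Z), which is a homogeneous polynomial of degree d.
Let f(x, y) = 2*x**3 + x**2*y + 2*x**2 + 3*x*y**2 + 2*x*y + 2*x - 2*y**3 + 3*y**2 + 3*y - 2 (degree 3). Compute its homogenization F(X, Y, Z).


F(X, Y, Z) = 2*X**3 + X**2*Y + 2*X**2*Z + 3*X*Y**2 + 2*X*Y*Z + 2*X*Z**2 - 2*Y**3 + 3*Y**2*Z + 3*Y*Z**2 - 2*Z**3

deg(f) = 3.
Substitute x = X/Z, y = Y/Z into f, then multiply by Z^3.
  monomial 2·x^3·y^0 ↦ 2·X^3·Y^0·Z^0.
  monomial 1·x^2·y^1 ↦ 1·X^2·Y^1·Z^0.
  monomial 2·x^2·y^0 ↦ 2·X^2·Y^0·Z^1.
  monomial 3·x^1·y^2 ↦ 3·X^1·Y^2·Z^0.
  monomial 2·x^1·y^1 ↦ 2·X^1·Y^1·Z^1.
  monomial 2·x^1·y^0 ↦ 2·X^1·Y^0·Z^2.
  monomial -2·x^0·y^3 ↦ -2·X^0·Y^3·Z^0.
  monomial 3·x^0·y^2 ↦ 3·X^0·Y^2·Z^1.
  monomial 3·x^0·y^1 ↦ 3·X^0·Y^1·Z^2.
  monomial -2·x^0·y^0 ↦ -2·X^0·Y^0·Z^3.
Collecting: F(X, Y, Z) = 2*X**3 + X**2*Y + 2*X**2*Z + 3*X*Y**2 + 2*X*Y*Z + 2*X*Z**2 - 2*Y**3 + 3*Y**2*Z + 3*Y*Z**2 - 2*Z**3.


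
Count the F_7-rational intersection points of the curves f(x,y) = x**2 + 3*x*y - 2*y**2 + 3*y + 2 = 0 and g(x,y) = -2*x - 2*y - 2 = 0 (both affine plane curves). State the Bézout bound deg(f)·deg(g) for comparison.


Common zeros: ∅; count = 0; Bézout bound = 2.

deg(f) = 2, deg(g) = 1, so Bézout bound = 2.
Scan x ∈ F_7. For each x, list the y ∈ F_7 with f(x, y) ≡ 0 and those with g(x, y) ≡ 0 (mod 7); the common zeros in that column are the intersection.
  x = 0: f ≡ 0 at y ∈ {2, 3}; g ≡ 0 at y ∈ {6}; common: ∅.
  x = 1: f ≡ 0 at y ∈ {1, 2}; g ≡ 0 at y ∈ {5}; common: ∅.
  x = 2: f ≡ 0 at y ∈ ∅; g ≡ 0 at y ∈ {4}; common: ∅.
  x = 3: f ≡ 0 at y ∈ {1, 5}; g ≡ 0 at y ∈ {3}; common: ∅.
  x = 4: f ≡ 0 at y ∈ ∅; g ≡ 0 at y ∈ {2}; common: ∅.
  x = 5: f ≡ 0 at y ∈ {3, 6}; g ≡ 0 at y ∈ {1}; common: ∅.
  x = 6: f ≡ 0 at y ∈ ∅; g ≡ 0 at y ∈ {0}; common: ∅.
Collecting: common zeros = ∅, so the count is 0.
Comparison with the Bézout bound: 0 ≤ 2 = deg(f)·deg(g), as expected for curves with no common component (the affine F_7-count falls short of the bound because intersections may lie at infinity, over extension fields, or carry multiplicity).


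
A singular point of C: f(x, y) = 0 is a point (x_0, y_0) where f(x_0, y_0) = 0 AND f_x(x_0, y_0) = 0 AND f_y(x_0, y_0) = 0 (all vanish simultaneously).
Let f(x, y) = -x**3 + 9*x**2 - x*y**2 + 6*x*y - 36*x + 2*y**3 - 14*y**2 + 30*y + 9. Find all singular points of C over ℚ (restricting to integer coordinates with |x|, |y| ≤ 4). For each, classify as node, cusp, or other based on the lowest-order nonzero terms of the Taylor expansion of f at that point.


Singular points: {(3, 3)}; classification: cusp.

Compute partial derivatives:
  f_x = -3*x**2 + 18*x - y**2 + 6*y - 36.
  f_y = -2*x*y + 6*x + 6*y**2 - 28*y + 30.
Scan x_0 ∈ {−4, ..., 4}. For each x_0, f_y(x_0, y) is a polynomial in y; find its integer roots y ∈ {−4, ..., 4}, then test f_x and f at those candidates.
  x = -4: f_y(-4, y) = 6*y**2 - 20*y + 6; vanishes at y ∈ {3}. (-4, 3): f_x = -147 ≠ 0.
  x = -3: f_y(-3, y) = 6*y**2 - 22*y + 12; vanishes at y ∈ {3}. (-3, 3): f_x = -108 ≠ 0.
  x = -2: f_y(-2, y) = 6*y**2 - 24*y + 18; vanishes at y ∈ {1, 3}. (-2, 1): f_x = -79 ≠ 0; (-2, 3): f_x = -75 ≠ 0.
  x = -1: f_y(-1, y) = 6*y**2 - 26*y + 24; vanishes at y ∈ {3}. (-1, 3): f_x = -48 ≠ 0.
  x = 0: f_y(0, y) = 6*y**2 - 28*y + 30; vanishes at y ∈ {3}. (0, 3): f_x = -27 ≠ 0.
  x = 1: f_y(1, y) = 6*y**2 - 30*y + 36; vanishes at y ∈ {2, 3}. (1, 2): f_x = -13 ≠ 0; (1, 3): f_x = -12 ≠ 0.
  x = 2: f_y(2, y) = 6*y**2 - 32*y + 42; vanishes at y ∈ {3}. (2, 3): f_x = -3 ≠ 0.
  x = 3: f_y(3, y) = 6*y**2 - 34*y + 48; vanishes at y ∈ {3}. (3, 3): f_x = 0, f = 0 — SINGULAR.
  x = 4: f_y(4, y) = 6*y**2 - 36*y + 54; vanishes at y ∈ {3}. (4, 3): f_x = -3 ≠ 0.
Only singular point on the grid: (3, 3).
Classify: substitute x = 3 + u, y = 3 + v and expand: f = -u**3 - u*v**2 + 2*v**3 + v**2.
No constant or linear terms (consistent with a singular point). Quadratic part: v**2. Cubic part: -u**3 - u*v**2 + 2*v**3.
The quadratic part v**2 is a perfect square, so there is a single (double) tangent line v = 0, i.e. y = 3. Restricting the cubic part to that line (v = 0) leaves -u**3 ≠ 0, so f is not divisible by v and the branch is v² ≈ u**3 to lowest order — this is a cusp.
Classification: cusp.


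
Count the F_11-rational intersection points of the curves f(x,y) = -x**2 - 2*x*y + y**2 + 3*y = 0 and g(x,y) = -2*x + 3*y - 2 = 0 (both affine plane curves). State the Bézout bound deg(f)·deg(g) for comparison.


Common zeros: {(0, 8), (6, 1)}; count = 2; Bézout bound = 2.

deg(f) = 2, deg(g) = 1, so Bézout bound = 2.
Scan x ∈ F_11. For each x, list the y ∈ F_11 with f(x, y) ≡ 0 and those with g(x, y) ≡ 0 (mod 11); the common zeros in that column are the intersection.
  x = 0: f ≡ 0 at y ∈ {0, 8}; g ≡ 0 at y ∈ {8}; common: {8}.
  x = 1: f ≡ 0 at y ∈ {3, 7}; g ≡ 0 at y ∈ {5}; common: ∅.
  x = 2: f ≡ 0 at y ∈ ∅; g ≡ 0 at y ∈ {2}; common: ∅.
  x = 3: f ≡ 0 at y ∈ {1, 2}; g ≡ 0 at y ∈ {10}; common: ∅.
  x = 4: f ≡ 0 at y ∈ {2, 3}; g ≡ 0 at y ∈ {7}; common: ∅.
  x = 5: f ≡ 0 at y ∈ ∅; g ≡ 0 at y ∈ {4}; common: ∅.
  x = 6: f ≡ 0 at y ∈ {1, 8}; g ≡ 0 at y ∈ {1}; common: {1}.
  x = 7: f ≡ 0 at y ∈ {4, 7}; g ≡ 0 at y ∈ {9}; common: ∅.
  x = 8: f ≡ 0 at y ∈ ∅; g ≡ 0 at y ∈ {6}; common: ∅.
  x = 9: f ≡ 0 at y ∈ ∅; g ≡ 0 at y ∈ {3}; common: ∅.
  x = 10: f ≡ 0 at y ∈ ∅; g ≡ 0 at y ∈ {0}; common: ∅.
Collecting: common zeros = {(0, 8), (6, 1)}, so the count is 2.
Comparison with the Bézout bound: 2 ≤ 2 = deg(f)·deg(g), as expected for curves with no common component (the bound is attained).


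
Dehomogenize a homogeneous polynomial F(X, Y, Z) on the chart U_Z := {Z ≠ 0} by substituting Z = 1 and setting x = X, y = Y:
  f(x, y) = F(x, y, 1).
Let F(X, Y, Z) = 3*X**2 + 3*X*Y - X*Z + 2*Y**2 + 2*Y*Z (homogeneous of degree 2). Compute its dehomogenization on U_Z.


f(x, y) = 3*x**2 + 3*x*y - x + 2*y**2 + 2*y

On U_Z we set Z = 1. Each monomial c·X^i·Y^j·Z^k in F becomes c·x^i·y^j·1^k = c·x^i·y^j.
Substituting Z = 1: F(X, Y, 1) = 3*x**2 + 3*x*y - x + 2*y**2 + 2*y.
Note: deg(f) ≤ deg(F) = 2; strict inequality happens when F is divisible by Z (lost terms).


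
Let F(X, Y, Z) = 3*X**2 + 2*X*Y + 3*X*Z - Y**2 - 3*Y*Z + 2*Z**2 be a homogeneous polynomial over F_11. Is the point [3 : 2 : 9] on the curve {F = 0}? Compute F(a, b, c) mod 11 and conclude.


F(3,2,9) ≡ 4 (mod 11); P is NOT on the curve.

Evaluate F(3, 2, 9) term-by-term (mod 11).
  3*X**2 ↦ 3·9·1·1 = 27
  2*X*Y ↦ 2·3·2·1 = 12
  3*X*Z ↦ 3·3·1·9 = 81
  -Y**2 ↦ -1·1·4·1 = -4
  -3*Y*Z ↦ -3·1·2·9 = -54
  2*Z**2 ↦ 2·1·1·81 = 162
Sum: F(3, 2, 9) = (27) + (12) + (81) + (-4) + (-54) + (162) = 224.
Reducing mod 11: 224 ≡ 4 (mod 11).
Since F(a, b, c) ≡ 4 ≠ 0 (mod 11), P does NOT lie on the curve.


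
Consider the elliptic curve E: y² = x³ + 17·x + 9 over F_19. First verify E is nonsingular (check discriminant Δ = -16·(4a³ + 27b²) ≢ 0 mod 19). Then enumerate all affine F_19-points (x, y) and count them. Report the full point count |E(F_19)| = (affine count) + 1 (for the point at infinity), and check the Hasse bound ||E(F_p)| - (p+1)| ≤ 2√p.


Affine points = {(0, 3), (0, 16), (3, 7), (3, 12), (6, 2), (6, 17), (8, 7), (8, 12), (9, 6), (9, 13), (10, 1), (10, 18), (11, 8), (11, 11), (16, 8), (16, 11), (17, 9), (17, 10)}; affine count = 18; |E(F_19)| = 19.

Discriminant check: Δ ∝ 4a³ + 27b² = 4·17³ + 27·9² = 4·4913 + 27·81 ≡ 8 (mod 19). Nonzero ⇒ E is nonsingular.
For each x ∈ F_19, compute rhs = x³ + 17·x + 9 mod 19, then count y ∈ F_19 with y² ≡ rhs.
  x = 0: rhs = 9, matching y values: 3, 16 (2 points).
  x = 1: rhs = 8, matching y values: none (0 points).
  x = 2: rhs = 13, matching y values: none (0 points).
  x = 3: rhs = 11, matching y values: 7, 12 (2 points).
  x = 4: rhs = 8, matching y values: none (0 points).
  x = 5: rhs = 10, matching y values: none (0 points).
  x = 6: rhs = 4, matching y values: 2, 17 (2 points).
  x = 7: rhs = 15, matching y values: none (0 points).
  x = 8: rhs = 11, matching y values: 7, 12 (2 points).
  x = 9: rhs = 17, matching y values: 6, 13 (2 points).
  x = 10: rhs = 1, matching y values: 1, 18 (2 points).
  x = 11: rhs = 7, matching y values: 8, 11 (2 points).
  x = 12: rhs = 3, matching y values: none (0 points).
  x = 13: rhs = 14, matching y values: none (0 points).
  x = 14: rhs = 8, matching y values: none (0 points).
  x = 15: rhs = 10, matching y values: none (0 points).
  x = 16: rhs = 7, matching y values: 8, 11 (2 points).
  x = 17: rhs = 5, matching y values: 9, 10 (2 points).
  x = 18: rhs = 10, matching y values: none (0 points).
Total affine count: 18.
Full point count |E(F_19)| = 18 + 1 = 19.
Hasse bound: |19 − (19+1)| = |-1| = 1 ≤ 2√19 ≈ 8.7178 ✓.


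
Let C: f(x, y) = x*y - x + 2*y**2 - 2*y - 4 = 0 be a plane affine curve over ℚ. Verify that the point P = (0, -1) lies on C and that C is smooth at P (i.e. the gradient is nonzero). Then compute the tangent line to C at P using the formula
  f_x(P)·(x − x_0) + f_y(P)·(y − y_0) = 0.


Tangent line at P: -2*x - 6*y - 6 = 0.

Step 1: f(0, -1) = 0, so P lies on C.
Step 2: partial derivatives
  f_x(x, y) = y - 1, f_y(x, y) = x + 4*y - 2.
  f_x(P) = -2, f_y(P) = -6 (gradient nonzero, so P is smooth).
Step 3: tangent line at P: -2·(x − 0) + -6·(y − -1) = 0.
Expanding: -2*x - 6*y - 6 = 0.


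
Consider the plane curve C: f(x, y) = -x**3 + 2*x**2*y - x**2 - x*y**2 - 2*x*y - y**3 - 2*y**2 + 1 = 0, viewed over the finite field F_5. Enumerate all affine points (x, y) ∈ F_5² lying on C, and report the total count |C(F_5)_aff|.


Affine F_5-points: {(0, 2), (0, 4), (1, 1), (1, 3), (3, 0)}; count = 5.

For each of the 25 pairs (x, y) ∈ F_5², evaluate f(x, y) mod 5. Record the zeros.
  x = 0: [0↦1, 1↦3, 2↦0, 3↦1, 4↦0]  zeros at y ∈ {2, 4}
  x = 1: [0↦4, 1↦0, 2↦4, 3↦0, 4↦2]  zeros at y ∈ {1, 3}
  x = 2: [0↦4, 1↦3, 2↦3, 3↦3, 4↦2]  zeros at y ∈ ∅
  x = 3: [0↦0, 1↦1, 2↦1, 3↦4, 4↦4]  zeros at y ∈ {0}
  x = 4: [0↦1, 1↦3, 2↦2, 3↦2, 4↦2]  zeros at y ∈ ∅
Collecting zeros: affine points = {(0, 2), (0, 4), (1, 1), (1, 3), (3, 0)}.
Total count |C(F_5)_aff| = 5.


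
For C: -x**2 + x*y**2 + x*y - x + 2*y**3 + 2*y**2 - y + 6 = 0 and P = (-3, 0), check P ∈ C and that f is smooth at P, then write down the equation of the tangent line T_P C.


Tangent line at P: 5*x - 4*y + 15 = 0.

Step 1: f(-3, 0) = 0, so P lies on C.
Step 2: partial derivatives
  f_x(x, y) = -2*x + y**2 + y - 1, f_y(x, y) = 2*x*y + x + 6*y**2 + 4*y - 1.
  f_x(P) = 5, f_y(P) = -4 (gradient nonzero, so P is smooth).
Step 3: tangent line at P: 5·(x − -3) + -4·(y − 0) = 0.
Expanding: 5*x - 4*y + 15 = 0.


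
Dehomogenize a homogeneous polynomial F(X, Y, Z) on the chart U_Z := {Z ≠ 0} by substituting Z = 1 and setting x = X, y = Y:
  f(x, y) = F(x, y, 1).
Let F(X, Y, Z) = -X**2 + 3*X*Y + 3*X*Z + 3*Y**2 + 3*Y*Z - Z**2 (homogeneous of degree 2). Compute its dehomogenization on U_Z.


f(x, y) = -x**2 + 3*x*y + 3*x + 3*y**2 + 3*y - 1

On U_Z we set Z = 1. Each monomial c·X^i·Y^j·Z^k in F becomes c·x^i·y^j·1^k = c·x^i·y^j.
Substituting Z = 1: F(X, Y, 1) = -x**2 + 3*x*y + 3*x + 3*y**2 + 3*y - 1.
Note: deg(f) ≤ deg(F) = 2; strict inequality happens when F is divisible by Z (lost terms).


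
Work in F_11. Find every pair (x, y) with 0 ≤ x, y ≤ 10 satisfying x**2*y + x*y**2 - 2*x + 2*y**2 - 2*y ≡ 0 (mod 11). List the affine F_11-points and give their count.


Affine F_11-points: {(0, 0), (0, 1), (1, 1), (1, 3), (3, 5), (3, 9), (4, 2), (4, 3), (6, 2), (9, 9), (10, 5), (10, 7)}; count = 12.

For each of the 121 pairs (x, y) ∈ F_11², evaluate f(x, y) mod 11. Record the zeros.
  x = 0: [0↦0, 1↦0, 2↦4, 3↦1, 4↦2, 5↦7, 6↦5, 7↦7, 8↦2, 9↦1, 10↦4]  zeros at y ∈ {0, 1}
  x = 1: [0↦9, 1↦0, 2↦8, 3↦0, 4↦9, 5↦2, 6↦1, 7↦6, 8↦6, 9↦1, 10↦2]  zeros at y ∈ {1, 3}
  x = 2: [0↦7, 1↦2, 2↦5, 3↦5, 4↦2, 5↦7, 6↦9, 7↦8, 8↦4, 9↦8, 10↦9]  zeros at y ∈ ∅
  x = 3: [0↦5, 1↦6, 2↦6, 3↦5, 4↦3, 5↦0, 6↦7, 7↦2, 8↦7, 9↦0, 10↦3]  zeros at y ∈ {5, 9}
  x = 4: [0↦3, 1↦1, 2↦0, 3↦0, 4↦1, 5↦3, 6↦6, 7↦10, 8↦4, 9↦10, 10↦6]  zeros at y ∈ {2, 3}
  x = 5: [0↦1, 1↦9, 2↦9, 3↦1, 4↦7, 5↦5, 6↦6, 7↦10, 8↦6, 9↦5, 10↦7]  zeros at y ∈ ∅
  x = 6: [0↦10, 1↦8, 2↦0, 3↦8, 4↦10, 5↦6, 6↦7, 7↦2, 8↦2, 9↦7, 10↦6]  zeros at y ∈ {2}
  x = 7: [0↦8, 1↦9, 2↦6, 3↦10, 4↦10, 5↦6, 6↦9, 7↦8, 8↦3, 9↦5, 10↦3]  zeros at y ∈ ∅
  x = 8: [0↦6, 1↦1, 2↦5, 3↦7, 4↦7, 5↦5, 6↦1, 7↦6, 8↦9, 9↦10, 10↦9]  zeros at y ∈ ∅
  x = 9: [0↦4, 1↦6, 2↦8, 3↦10, 4↦1, 5↦3, 6↦5, 7↦7, 8↦9, 9↦0, 10↦2]  zeros at y ∈ {9}
  x = 10: [0↦2, 1↦2, 2↦4, 3↦8, 4↦3, 5↦0, 6↦10, 7↦0, 8↦3, 9↦8, 10↦4]  zeros at y ∈ {5, 7}
Collecting zeros: affine points = {(0, 0), (0, 1), (1, 1), (1, 3), (3, 5), (3, 9), (4, 2), (4, 3), (6, 2), (9, 9), (10, 5), (10, 7)}.
Total count |C(F_11)_aff| = 12.


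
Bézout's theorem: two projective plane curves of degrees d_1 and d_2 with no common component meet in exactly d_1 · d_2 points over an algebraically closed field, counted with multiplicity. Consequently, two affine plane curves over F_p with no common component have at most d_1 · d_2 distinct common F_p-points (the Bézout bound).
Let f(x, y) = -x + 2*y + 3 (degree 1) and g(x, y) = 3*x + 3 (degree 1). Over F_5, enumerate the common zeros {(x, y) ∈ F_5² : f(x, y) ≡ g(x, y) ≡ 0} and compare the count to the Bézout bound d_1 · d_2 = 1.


Common zeros: {(4, 3)}; count = 1; Bézout bound = 1.

deg(f) = 1, deg(g) = 1, so Bézout bound = 1.
Scan x ∈ F_5. For each x, list the y ∈ F_5 with f(x, y) ≡ 0 and those with g(x, y) ≡ 0 (mod 5); the common zeros in that column are the intersection.
  x = 0: f ≡ 0 at y ∈ {1}; g ≡ 0 at y ∈ ∅; common: ∅.
  x = 1: f ≡ 0 at y ∈ {4}; g ≡ 0 at y ∈ ∅; common: ∅.
  x = 2: f ≡ 0 at y ∈ {2}; g ≡ 0 at y ∈ ∅; common: ∅.
  x = 3: f ≡ 0 at y ∈ {0}; g ≡ 0 at y ∈ ∅; common: ∅.
  x = 4: f ≡ 0 at y ∈ {3}; g ≡ 0 at y ∈ {0, 1, 2, 3, 4}; common: {3}.
Collecting: common zeros = {(4, 3)}, so the count is 1.
Comparison with the Bézout bound: 1 ≤ 1 = deg(f)·deg(g), as expected for curves with no common component (the bound is attained).


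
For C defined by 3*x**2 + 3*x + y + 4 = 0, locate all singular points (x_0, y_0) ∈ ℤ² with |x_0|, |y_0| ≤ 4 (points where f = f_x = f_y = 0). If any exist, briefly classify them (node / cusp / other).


No singular points in the scanned grid; C is smooth there.

Compute partial derivatives:
  f_x = 6*x + 3.
  f_y = 1.
f_y = 1 is a nonzero constant, so f_y never vanishes: no point (x, y) can satisfy f = f_x = f_y = 0. In particular no (x, y) ∈ {−4, ..., 4}² is singular; the curve is smooth.


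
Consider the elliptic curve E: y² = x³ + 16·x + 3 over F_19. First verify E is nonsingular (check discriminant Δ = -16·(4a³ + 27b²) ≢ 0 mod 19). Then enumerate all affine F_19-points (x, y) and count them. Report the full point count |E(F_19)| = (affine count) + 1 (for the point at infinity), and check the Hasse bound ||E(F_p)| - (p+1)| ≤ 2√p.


Affine points = {(1, 1), (1, 18), (2, 9), (2, 10), (4, 6), (4, 13), (6, 7), (6, 12), (8, 4), (8, 15), (10, 2), (10, 17), (11, 3), (11, 16), (12, 2), (12, 17), (14, 8), (14, 11), (16, 2), (16, 17), (17, 1), (17, 18), (18, 9), (18, 10)}; affine count = 24; |E(F_19)| = 25.

Discriminant check: Δ ∝ 4a³ + 27b² = 4·16³ + 27·3² = 4·4096 + 27·9 ≡ 2 (mod 19). Nonzero ⇒ E is nonsingular.
For each x ∈ F_19, compute rhs = x³ + 16·x + 3 mod 19, then count y ∈ F_19 with y² ≡ rhs.
  x = 0: rhs = 3, matching y values: none (0 points).
  x = 1: rhs = 1, matching y values: 1, 18 (2 points).
  x = 2: rhs = 5, matching y values: 9, 10 (2 points).
  x = 3: rhs = 2, matching y values: none (0 points).
  x = 4: rhs = 17, matching y values: 6, 13 (2 points).
  x = 5: rhs = 18, matching y values: none (0 points).
  x = 6: rhs = 11, matching y values: 7, 12 (2 points).
  x = 7: rhs = 2, matching y values: none (0 points).
  x = 8: rhs = 16, matching y values: 4, 15 (2 points).
  x = 9: rhs = 2, matching y values: none (0 points).
  x = 10: rhs = 4, matching y values: 2, 17 (2 points).
  x = 11: rhs = 9, matching y values: 3, 16 (2 points).
  x = 12: rhs = 4, matching y values: 2, 17 (2 points).
  x = 13: rhs = 14, matching y values: none (0 points).
  x = 14: rhs = 7, matching y values: 8, 11 (2 points).
  x = 15: rhs = 8, matching y values: none (0 points).
  x = 16: rhs = 4, matching y values: 2, 17 (2 points).
  x = 17: rhs = 1, matching y values: 1, 18 (2 points).
  x = 18: rhs = 5, matching y values: 9, 10 (2 points).
Total affine count: 24.
Full point count |E(F_19)| = 24 + 1 = 25.
Hasse bound: |25 − (19+1)| = |5| = 5 ≤ 2√19 ≈ 8.7178 ✓.


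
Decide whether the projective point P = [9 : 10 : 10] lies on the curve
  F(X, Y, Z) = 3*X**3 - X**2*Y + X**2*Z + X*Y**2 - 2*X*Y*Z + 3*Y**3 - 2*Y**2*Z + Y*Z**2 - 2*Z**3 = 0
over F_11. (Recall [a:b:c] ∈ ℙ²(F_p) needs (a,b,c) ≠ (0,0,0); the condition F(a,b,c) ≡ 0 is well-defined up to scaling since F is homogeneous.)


F(9,10,10) ≡ 0 (mod 11); P is on the curve.

Evaluate F(9, 10, 10) term-by-term (mod 11).
  3*X**3 ↦ 3·729·1·1 = 2187
  -X**2*Y ↦ -1·81·10·1 = -810
  X**2*Z ↦ 1·81·1·10 = 810
  X*Y**2 ↦ 1·9·100·1 = 900
  -2*X*Y*Z ↦ -2·9·10·10 = -1800
  3*Y**3 ↦ 3·1·1000·1 = 3000
  -2*Y**2*Z ↦ -2·1·100·10 = -2000
  Y*Z**2 ↦ 1·1·10·100 = 1000
  -2*Z**3 ↦ -2·1·1·1000 = -2000
Sum: F(9, 10, 10) = (2187) + (-810) + (810) + (900) + (-1800) + (3000) + (-2000) + (1000) + (-2000) = 1287.
Reducing mod 11: 1287 ≡ 0 (mod 11).
Since F(a, b, c) ≡ 0 (mod 11), P lies on the curve.


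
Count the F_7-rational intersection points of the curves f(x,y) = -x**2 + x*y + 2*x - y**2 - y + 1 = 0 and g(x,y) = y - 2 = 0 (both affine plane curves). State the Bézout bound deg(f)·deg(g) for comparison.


Common zeros: ∅; count = 0; Bézout bound = 2.

deg(f) = 2, deg(g) = 1, so Bézout bound = 2.
Scan x ∈ F_7. For each x, list the y ∈ F_7 with f(x, y) ≡ 0 and those with g(x, y) ≡ 0 (mod 7); the common zeros in that column are the intersection.
  x = 0: f ≡ 0 at y ∈ ∅; g ≡ 0 at y ∈ {2}; common: ∅.
  x = 1: f ≡ 0 at y ∈ {3, 4}; g ≡ 0 at y ∈ {2}; common: ∅.
  x = 2: f ≡ 0 at y ∈ ∅; g ≡ 0 at y ∈ {2}; common: ∅.
  x = 3: f ≡ 0 at y ∈ ∅; g ≡ 0 at y ∈ {2}; common: ∅.
  x = 4: f ≡ 0 at y ∈ {0, 3}; g ≡ 0 at y ∈ {2}; common: ∅.
  x = 5: f ≡ 0 at y ∈ {0, 4}; g ≡ 0 at y ∈ {2}; common: ∅.
  x = 6: f ≡ 0 at y ∈ ∅; g ≡ 0 at y ∈ {2}; common: ∅.
Collecting: common zeros = ∅, so the count is 0.
Comparison with the Bézout bound: 0 ≤ 2 = deg(f)·deg(g), as expected for curves with no common component (the affine F_7-count falls short of the bound because intersections may lie at infinity, over extension fields, or carry multiplicity).


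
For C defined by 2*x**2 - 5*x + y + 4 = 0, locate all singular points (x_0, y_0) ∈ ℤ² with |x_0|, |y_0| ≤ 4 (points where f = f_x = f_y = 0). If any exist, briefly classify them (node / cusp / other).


No singular points in the scanned grid; C is smooth there.

Compute partial derivatives:
  f_x = 4*x - 5.
  f_y = 1.
f_y = 1 is a nonzero constant, so f_y never vanishes: no point (x, y) can satisfy f = f_x = f_y = 0. In particular no (x, y) ∈ {−4, ..., 4}² is singular; the curve is smooth.


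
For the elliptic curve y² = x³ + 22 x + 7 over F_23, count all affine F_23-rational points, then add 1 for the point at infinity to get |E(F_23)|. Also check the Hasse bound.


Affine points = {(2, 6), (2, 17), (3, 10), (3, 13), (5, 9), (5, 14), (10, 10), (10, 13), (11, 4), (11, 19), (13, 11), (13, 12), (14, 0), (15, 3), (15, 20), (16, 4), (16, 19), (17, 2), (17, 21), (18, 5), (18, 18), (19, 4), (19, 19), (20, 11), (20, 12), (21, 1), (21, 22)}; affine count = 27; |E(F_23)| = 28.

Discriminant check: Δ ∝ 4a³ + 27b² = 4·22³ + 27·7² = 4·10648 + 27·49 ≡ 8 (mod 23). Nonzero ⇒ E is nonsingular.
For each x ∈ F_23, compute rhs = x³ + 22·x + 7 mod 23, then count y ∈ F_23 with y² ≡ rhs.
  x = 0: rhs = 7, matching y values: none (0 points).
  x = 1: rhs = 7, matching y values: none (0 points).
  x = 2: rhs = 13, matching y values: 6, 17 (2 points).
  x = 3: rhs = 8, matching y values: 10, 13 (2 points).
  x = 4: rhs = 21, matching y values: none (0 points).
  x = 5: rhs = 12, matching y values: 9, 14 (2 points).
  x = 6: rhs = 10, matching y values: none (0 points).
  x = 7: rhs = 21, matching y values: none (0 points).
  x = 8: rhs = 5, matching y values: none (0 points).
  x = 9: rhs = 14, matching y values: none (0 points).
  x = 10: rhs = 8, matching y values: 10, 13 (2 points).
  x = 11: rhs = 16, matching y values: 4, 19 (2 points).
  x = 12: rhs = 21, matching y values: none (0 points).
  x = 13: rhs = 6, matching y values: 11, 12 (2 points).
  x = 14: rhs = 0, matching y values: 0 (1 points).
  x = 15: rhs = 9, matching y values: 3, 20 (2 points).
  x = 16: rhs = 16, matching y values: 4, 19 (2 points).
  x = 17: rhs = 4, matching y values: 2, 21 (2 points).
  x = 18: rhs = 2, matching y values: 5, 18 (2 points).
  x = 19: rhs = 16, matching y values: 4, 19 (2 points).
  x = 20: rhs = 6, matching y values: 11, 12 (2 points).
  x = 21: rhs = 1, matching y values: 1, 22 (2 points).
  x = 22: rhs = 7, matching y values: none (0 points).
Total affine count: 27.
Full point count |E(F_23)| = 27 + 1 = 28.
Hasse bound: |28 − (23+1)| = |4| = 4 ≤ 2√23 ≈ 9.5917 ✓.


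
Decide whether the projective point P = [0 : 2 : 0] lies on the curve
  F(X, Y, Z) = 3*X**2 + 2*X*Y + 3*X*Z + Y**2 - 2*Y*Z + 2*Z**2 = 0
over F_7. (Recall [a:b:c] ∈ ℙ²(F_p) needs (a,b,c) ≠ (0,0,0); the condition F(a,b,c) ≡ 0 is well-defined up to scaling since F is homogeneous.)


F(0,2,0) ≡ 4 (mod 7); P is NOT on the curve.

Evaluate F(0, 2, 0) term-by-term (mod 7).
  3*X**2 ↦ 3·0·1·1 = 0
  2*X*Y ↦ 2·0·2·1 = 0
  3*X*Z ↦ 3·0·1·0 = 0
  Y**2 ↦ 1·1·4·1 = 4
  -2*Y*Z ↦ -2·1·2·0 = 0
  2*Z**2 ↦ 2·1·1·0 = 0
Sum: F(0, 2, 0) = (0) + (0) + (0) + (4) + (0) + (0) = 4.
Reducing mod 7: 4 ≡ 4 (mod 7).
Since F(a, b, c) ≡ 4 ≠ 0 (mod 7), P does NOT lie on the curve.
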